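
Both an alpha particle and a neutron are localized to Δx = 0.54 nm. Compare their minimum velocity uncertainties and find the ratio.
The neutron has the larger minimum velocity uncertainty, by a ratio of 4.0.

For both particles, Δp_min = ℏ/(2Δx) = 9.765e-26 kg·m/s (same for both).

The velocity uncertainty is Δv = Δp/m:
- alpha particle: Δv = 9.765e-26 / 6.645e-27 = 1.470e+01 m/s = 14.695 m/s
- neutron: Δv = 9.765e-26 / 1.675e-27 = 5.830e+01 m/s = 58.298 m/s

Ratio: 5.830e+01 / 1.470e+01 = 4.0

The lighter particle has larger velocity uncertainty because Δv ∝ 1/m.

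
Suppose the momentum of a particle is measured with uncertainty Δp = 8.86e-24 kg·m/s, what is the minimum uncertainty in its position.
5.951 pm

Using the Heisenberg uncertainty principle:
ΔxΔp ≥ ℏ/2

The minimum uncertainty in position is:
Δx_min = ℏ/(2Δp)
Δx_min = (1.055e-34 J·s) / (2 × 8.860e-24 kg·m/s)
Δx_min = 5.951e-12 m = 5.951 pm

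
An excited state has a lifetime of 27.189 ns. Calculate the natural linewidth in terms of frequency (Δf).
2.927 MHz

Using the energy-time uncertainty principle and E = hf:
ΔEΔt ≥ ℏ/2
hΔf·Δt ≥ ℏ/2

The minimum frequency uncertainty is:
Δf = ℏ/(2hτ) = 1/(4πτ)
Δf = 1/(4π × 2.719e-08 s)
Δf = 2.927e+06 Hz = 2.927 MHz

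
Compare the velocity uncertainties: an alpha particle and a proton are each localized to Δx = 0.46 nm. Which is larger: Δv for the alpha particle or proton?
The proton has the larger minimum velocity uncertainty, by a ratio of 4.0.

For both particles, Δp_min = ℏ/(2Δx) = 1.146e-25 kg·m/s (same for both).

The velocity uncertainty is Δv = Δp/m:
- alpha particle: Δv = 1.146e-25 / 6.645e-27 = 1.725e+01 m/s = 17.251 m/s
- proton: Δv = 1.146e-25 / 1.673e-27 = 6.853e+01 m/s = 68.532 m/s

Ratio: 6.853e+01 / 1.725e+01 = 4.0

The lighter particle has larger velocity uncertainty because Δv ∝ 1/m.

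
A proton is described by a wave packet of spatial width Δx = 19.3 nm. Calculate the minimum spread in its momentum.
2.732 × 10^-27 kg·m/s

For a wave packet, the spatial width Δx and momentum spread Δp are related by the uncertainty principle:
ΔxΔp ≥ ℏ/2

The minimum momentum spread is:
Δp_min = ℏ/(2Δx)
Δp_min = (1.055e-34 J·s) / (2 × 1.930e-08 m)
Δp_min = 2.732e-27 kg·m/s

A wave packet cannot have both a well-defined position and well-defined momentum.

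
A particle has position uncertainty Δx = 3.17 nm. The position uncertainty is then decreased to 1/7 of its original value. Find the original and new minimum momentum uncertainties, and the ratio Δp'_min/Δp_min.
Original Δp_min = 1.663 × 10^-26 kg·m/s; new Δp'_min = 1.164 × 10^-25 kg·m/s; ratio Δp'_min/Δp_min = 7.

From the uncertainty principle ΔxΔp ≥ ℏ/2, the minimum momentum uncertainty is Δp_min = ℏ/(2Δx).

Original (Δx = 3.17 nm = 3.170e-09 m):
Δp_min = (1.055e-34 J·s)/(2 × 3.170e-09 m) = 1.663e-26 kg·m/s

When Δx → (1/7)Δx:
Δp'_min = ℏ/(2 × (1/7)Δx) = 7 × ℏ/(2Δx) = 7 × Δp_min
Δp'_min = 7 × 1.663e-26 kg·m/s = 1.164e-25 kg·m/s

Since Δp_min ∝ 1/Δx, when Δx is decreased to 1/7 of its original value, Δp_min increases to 7 times its original value.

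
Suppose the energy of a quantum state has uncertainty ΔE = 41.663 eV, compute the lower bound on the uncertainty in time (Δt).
7.899 as

Using the energy-time uncertainty principle:
ΔEΔt ≥ ℏ/2

The minimum uncertainty in time is:
Δt_min = ℏ/(2ΔE)
Δt_min = (1.055e-34 J·s) / (2 × 6.675e-18 J)
Δt_min = 7.899e-18 s = 7.899 as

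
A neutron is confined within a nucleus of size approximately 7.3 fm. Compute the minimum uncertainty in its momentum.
7.223 × 10^-21 kg·m/s

Using the Heisenberg uncertainty principle:
ΔxΔp ≥ ℏ/2

With Δx ≈ L = 7.300e-15 m (the confinement size):
Δp_min = ℏ/(2Δx)
Δp_min = (1.055e-34 J·s) / (2 × 7.300e-15 m)
Δp_min = 7.223e-21 kg·m/s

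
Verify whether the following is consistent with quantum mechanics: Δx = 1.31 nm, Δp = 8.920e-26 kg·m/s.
Yes, it satisfies the uncertainty principle.

Calculate the product ΔxΔp:
ΔxΔp = (1.310e-09 m) × (8.920e-26 kg·m/s)
ΔxΔp = 1.169e-34 J·s

Compare to the minimum allowed value ℏ/2:
ℏ/2 = 5.273e-35 J·s

Since ΔxΔp = 1.169e-34 J·s ≥ 5.273e-35 J·s = ℏ/2,
the measurement satisfies the uncertainty principle.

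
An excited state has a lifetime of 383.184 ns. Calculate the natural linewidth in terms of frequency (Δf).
207.674 kHz

Using the energy-time uncertainty principle and E = hf:
ΔEΔt ≥ ℏ/2
hΔf·Δt ≥ ℏ/2

The minimum frequency uncertainty is:
Δf = ℏ/(2hτ) = 1/(4πτ)
Δf = 1/(4π × 3.832e-07 s)
Δf = 2.077e+05 Hz = 207.674 kHz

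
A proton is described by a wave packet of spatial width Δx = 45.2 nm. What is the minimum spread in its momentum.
1.167 × 10^-27 kg·m/s

For a wave packet, the spatial width Δx and momentum spread Δp are related by the uncertainty principle:
ΔxΔp ≥ ℏ/2

The minimum momentum spread is:
Δp_min = ℏ/(2Δx)
Δp_min = (1.055e-34 J·s) / (2 × 4.520e-08 m)
Δp_min = 1.167e-27 kg·m/s

A wave packet cannot have both a well-defined position and well-defined momentum.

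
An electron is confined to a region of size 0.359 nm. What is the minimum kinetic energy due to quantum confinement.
73.905 meV

Using the uncertainty principle:

1. Position uncertainty: Δx ≈ 3.590e-10 m
2. Minimum momentum uncertainty: Δp = ℏ/(2Δx) = 1.469e-25 kg·m/s
3. Minimum kinetic energy:
   KE = (Δp)²/(2m) = (1.469e-25)²/(2 × 9.109e-31 kg)
   KE = 1.184e-20 J = 73.905 meV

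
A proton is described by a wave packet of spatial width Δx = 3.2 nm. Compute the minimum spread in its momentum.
1.648 × 10^-26 kg·m/s

For a wave packet, the spatial width Δx and momentum spread Δp are related by the uncertainty principle:
ΔxΔp ≥ ℏ/2

The minimum momentum spread is:
Δp_min = ℏ/(2Δx)
Δp_min = (1.055e-34 J·s) / (2 × 3.200e-09 m)
Δp_min = 1.648e-26 kg·m/s

A wave packet cannot have both a well-defined position and well-defined momentum.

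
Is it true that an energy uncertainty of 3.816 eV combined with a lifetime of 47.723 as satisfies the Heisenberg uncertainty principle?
No, it violates the uncertainty relation.

Calculate the product ΔEΔt:
ΔE = 3.816 eV = 6.114e-19 J
ΔEΔt = (6.114e-19 J) × (4.772e-17 s)
ΔEΔt = 2.918e-35 J·s

Compare to the minimum allowed value ℏ/2:
ℏ/2 = 5.273e-35 J·s

Since ΔEΔt = 2.918e-35 J·s < 5.273e-35 J·s = ℏ/2,
this violates the uncertainty relation.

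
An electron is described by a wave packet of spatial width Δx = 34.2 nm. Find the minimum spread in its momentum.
1.542 × 10^-27 kg·m/s

For a wave packet, the spatial width Δx and momentum spread Δp are related by the uncertainty principle:
ΔxΔp ≥ ℏ/2

The minimum momentum spread is:
Δp_min = ℏ/(2Δx)
Δp_min = (1.055e-34 J·s) / (2 × 3.420e-08 m)
Δp_min = 1.542e-27 kg·m/s

A wave packet cannot have both a well-defined position and well-defined momentum.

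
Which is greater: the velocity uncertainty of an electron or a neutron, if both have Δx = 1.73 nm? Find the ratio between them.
The electron has the larger minimum velocity uncertainty, by a ratio of 1838.7.

For both particles, Δp_min = ℏ/(2Δx) = 3.048e-26 kg·m/s (same for both).

The velocity uncertainty is Δv = Δp/m:
- electron: Δv = 3.048e-26 / 9.109e-31 = 3.346e+04 m/s = 33.459 km/s
- neutron: Δv = 3.048e-26 / 1.675e-27 = 1.820e+01 m/s = 18.197 m/s

Ratio: 3.346e+04 / 1.820e+01 = 1838.7

The lighter particle has larger velocity uncertainty because Δv ∝ 1/m.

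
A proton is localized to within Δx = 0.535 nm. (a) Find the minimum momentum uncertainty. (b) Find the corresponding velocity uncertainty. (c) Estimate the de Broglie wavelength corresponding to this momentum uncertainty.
(a) Δp_min = 9.856 × 10^-26 kg·m/s
(b) Δv_min = 58.924 m/s
(c) λ_dB = 6.723 nm

Step-by-step:

(a) From the uncertainty principle:
Δp_min = ℏ/(2Δx) = (1.055e-34 J·s)/(2 × 5.350e-10 m) = 9.856e-26 kg·m/s

(b) The velocity uncertainty:
Δv = Δp/m = (9.856e-26 kg·m/s)/(1.673e-27 kg) = 5.892e+01 m/s = 58.924 m/s

(c) The de Broglie wavelength for this momentum:
λ = h/p = (6.626e-34 J·s)/(9.856e-26 kg·m/s) = 6.723e-09 m = 6.723 nm

Note: The de Broglie wavelength is comparable to the localization size, as expected from wave-particle duality.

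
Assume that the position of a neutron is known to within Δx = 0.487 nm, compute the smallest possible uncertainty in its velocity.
64.643 m/s

Using the Heisenberg uncertainty principle and Δp = mΔv:
ΔxΔp ≥ ℏ/2
Δx(mΔv) ≥ ℏ/2

The minimum uncertainty in velocity is:
Δv_min = ℏ/(2mΔx)
Δv_min = (1.055e-34 J·s) / (2 × 1.675e-27 kg × 4.870e-10 m)
Δv_min = 6.464e+01 m/s = 64.643 m/s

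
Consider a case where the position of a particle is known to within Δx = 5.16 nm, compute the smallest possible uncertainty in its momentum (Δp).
1.022 × 10^-26 kg·m/s

Using the Heisenberg uncertainty principle:
ΔxΔp ≥ ℏ/2

The minimum uncertainty in momentum is:
Δp_min = ℏ/(2Δx)
Δp_min = (1.055e-34 J·s) / (2 × 5.160e-09 m)
Δp_min = 1.022e-26 kg·m/s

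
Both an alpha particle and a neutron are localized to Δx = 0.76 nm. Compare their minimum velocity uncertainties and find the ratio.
The neutron has the larger minimum velocity uncertainty, by a ratio of 4.0.

For both particles, Δp_min = ℏ/(2Δx) = 6.938e-26 kg·m/s (same for both).

The velocity uncertainty is Δv = Δp/m:
- alpha particle: Δv = 6.938e-26 / 6.645e-27 = 1.044e+01 m/s = 10.441 m/s
- neutron: Δv = 6.938e-26 / 1.675e-27 = 4.142e+01 m/s = 41.423 m/s

Ratio: 4.142e+01 / 1.044e+01 = 4.0

The lighter particle has larger velocity uncertainty because Δv ∝ 1/m.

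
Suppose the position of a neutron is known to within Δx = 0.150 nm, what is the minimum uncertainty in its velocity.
209.874 m/s

Using the Heisenberg uncertainty principle and Δp = mΔv:
ΔxΔp ≥ ℏ/2
Δx(mΔv) ≥ ℏ/2

The minimum uncertainty in velocity is:
Δv_min = ℏ/(2mΔx)
Δv_min = (1.055e-34 J·s) / (2 × 1.675e-27 kg × 1.500e-10 m)
Δv_min = 2.099e+02 m/s = 209.874 m/s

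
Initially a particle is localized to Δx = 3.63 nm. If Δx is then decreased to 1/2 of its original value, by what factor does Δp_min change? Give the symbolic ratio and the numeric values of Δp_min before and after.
Original Δp_min = 1.453 × 10^-26 kg·m/s; new Δp'_min = 2.905 × 10^-26 kg·m/s; ratio Δp'_min/Δp_min = 2.

From the uncertainty principle ΔxΔp ≥ ℏ/2, the minimum momentum uncertainty is Δp_min = ℏ/(2Δx).

Original (Δx = 3.63 nm = 3.630e-09 m):
Δp_min = (1.055e-34 J·s)/(2 × 3.630e-09 m) = 1.453e-26 kg·m/s

When Δx → (1/2)Δx:
Δp'_min = ℏ/(2 × (1/2)Δx) = 2 × ℏ/(2Δx) = 2 × Δp_min
Δp'_min = 2 × 1.453e-26 kg·m/s = 2.905e-26 kg·m/s

Since Δp_min ∝ 1/Δx, when Δx is decreased to 1/2 of its original value, Δp_min increases to 2 times its original value.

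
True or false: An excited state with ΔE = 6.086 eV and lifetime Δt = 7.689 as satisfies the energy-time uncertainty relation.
No, it violates the uncertainty relation.

Calculate the product ΔEΔt:
ΔE = 6.086 eV = 9.751e-19 J
ΔEΔt = (9.751e-19 J) × (7.689e-18 s)
ΔEΔt = 7.497e-36 J·s

Compare to the minimum allowed value ℏ/2:
ℏ/2 = 5.273e-35 J·s

Since ΔEΔt = 7.497e-36 J·s < 5.273e-35 J·s = ℏ/2,
this violates the uncertainty relation.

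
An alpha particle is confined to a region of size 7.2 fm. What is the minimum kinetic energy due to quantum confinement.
25.189 keV

Using the uncertainty principle:

1. Position uncertainty: Δx ≈ 7.200e-15 m
2. Minimum momentum uncertainty: Δp = ℏ/(2Δx) = 7.323e-21 kg·m/s
3. Minimum kinetic energy:
   KE = (Δp)²/(2m) = (7.323e-21)²/(2 × 6.645e-27 kg)
   KE = 4.036e-15 J = 25.189 keV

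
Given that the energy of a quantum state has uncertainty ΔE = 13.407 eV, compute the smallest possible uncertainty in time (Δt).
24.547 as

Using the energy-time uncertainty principle:
ΔEΔt ≥ ℏ/2

The minimum uncertainty in time is:
Δt_min = ℏ/(2ΔE)
Δt_min = (1.055e-34 J·s) / (2 × 2.148e-18 J)
Δt_min = 2.455e-17 s = 24.547 as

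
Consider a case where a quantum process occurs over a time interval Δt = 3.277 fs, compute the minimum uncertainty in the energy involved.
100.429 meV

Using the energy-time uncertainty principle:
ΔEΔt ≥ ℏ/2

The minimum uncertainty in energy is:
ΔE_min = ℏ/(2Δt)
ΔE_min = (1.055e-34 J·s) / (2 × 3.277e-15 s)
ΔE_min = 1.609e-20 J = 100.429 meV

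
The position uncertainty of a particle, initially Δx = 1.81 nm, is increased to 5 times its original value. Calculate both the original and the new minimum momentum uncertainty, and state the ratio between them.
Original Δp_min = 2.913 × 10^-26 kg·m/s; new Δp'_min = 5.826 × 10^-27 kg·m/s; ratio Δp'_min/Δp_min = 1/5.

From the uncertainty principle ΔxΔp ≥ ℏ/2, the minimum momentum uncertainty is Δp_min = ℏ/(2Δx).

Original (Δx = 1.81 nm = 1.810e-09 m):
Δp_min = (1.055e-34 J·s)/(2 × 1.810e-09 m) = 2.913e-26 kg·m/s

When Δx → 5Δx:
Δp'_min = ℏ/(2 × 5Δx) = (1/5) × ℏ/(2Δx) = (1/5) × Δp_min
Δp'_min = 1/5 × 2.913e-26 kg·m/s = 5.826e-27 kg·m/s

Since Δp_min ∝ 1/Δx, when Δx is increased to 5 times its original value, Δp_min decreases to 1/5 of its original value.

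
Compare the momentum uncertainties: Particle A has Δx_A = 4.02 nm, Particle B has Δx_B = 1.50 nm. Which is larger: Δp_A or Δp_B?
Particle B has the larger minimum momentum uncertainty, by a factor of 2.68.

For each particle, the minimum momentum uncertainty is Δp_min = ℏ/(2Δx):

Particle A: Δp_A = ℏ/(2×4.020e-09 m) = 1.312e-26 kg·m/s
Particle B: Δp_B = ℏ/(2×1.500e-09 m) = 3.515e-26 kg·m/s

Ratio: Δp_B/Δp_A = 2.68

Since Δp_min ∝ 1/Δx, the particle with smaller position uncertainty (B) has larger momentum uncertainty.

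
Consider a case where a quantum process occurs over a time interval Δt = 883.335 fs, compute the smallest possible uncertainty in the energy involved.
372.572 μeV

Using the energy-time uncertainty principle:
ΔEΔt ≥ ℏ/2

The minimum uncertainty in energy is:
ΔE_min = ℏ/(2Δt)
ΔE_min = (1.055e-34 J·s) / (2 × 8.833e-13 s)
ΔE_min = 5.969e-23 J = 372.572 μeV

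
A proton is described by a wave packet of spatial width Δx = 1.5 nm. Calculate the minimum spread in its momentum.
3.515 × 10^-26 kg·m/s

For a wave packet, the spatial width Δx and momentum spread Δp are related by the uncertainty principle:
ΔxΔp ≥ ℏ/2

The minimum momentum spread is:
Δp_min = ℏ/(2Δx)
Δp_min = (1.055e-34 J·s) / (2 × 1.500e-09 m)
Δp_min = 3.515e-26 kg·m/s

A wave packet cannot have both a well-defined position and well-defined momentum.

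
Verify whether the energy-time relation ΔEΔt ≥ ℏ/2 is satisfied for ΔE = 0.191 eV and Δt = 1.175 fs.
No, it violates the uncertainty relation.

Calculate the product ΔEΔt:
ΔE = 0.191 eV = 3.060e-20 J
ΔEΔt = (3.060e-20 J) × (1.175e-15 s)
ΔEΔt = 3.596e-35 J·s

Compare to the minimum allowed value ℏ/2:
ℏ/2 = 5.273e-35 J·s

Since ΔEΔt = 3.596e-35 J·s < 5.273e-35 J·s = ℏ/2,
this violates the uncertainty relation.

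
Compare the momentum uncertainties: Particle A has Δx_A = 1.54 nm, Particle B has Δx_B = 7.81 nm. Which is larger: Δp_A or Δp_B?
Particle A has the larger minimum momentum uncertainty, by a factor of 5.07.

For each particle, the minimum momentum uncertainty is Δp_min = ℏ/(2Δx):

Particle A: Δp_A = ℏ/(2×1.540e-09 m) = 3.424e-26 kg·m/s
Particle B: Δp_B = ℏ/(2×7.810e-09 m) = 6.751e-27 kg·m/s

Ratio: Δp_A/Δp_B = 5.07

Since Δp_min ∝ 1/Δx, the particle with smaller position uncertainty (A) has larger momentum uncertainty.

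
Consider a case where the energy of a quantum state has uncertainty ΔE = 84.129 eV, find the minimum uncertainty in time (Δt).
3.912 as

Using the energy-time uncertainty principle:
ΔEΔt ≥ ℏ/2

The minimum uncertainty in time is:
Δt_min = ℏ/(2ΔE)
Δt_min = (1.055e-34 J·s) / (2 × 1.348e-17 J)
Δt_min = 3.912e-18 s = 3.912 as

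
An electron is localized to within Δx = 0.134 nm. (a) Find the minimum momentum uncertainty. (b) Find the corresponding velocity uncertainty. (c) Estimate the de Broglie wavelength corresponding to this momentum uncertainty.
(a) Δp_min = 3.935 × 10^-25 kg·m/s
(b) Δv_min = 431.969 km/s
(c) λ_dB = 1.684 nm

Step-by-step:

(a) From the uncertainty principle:
Δp_min = ℏ/(2Δx) = (1.055e-34 J·s)/(2 × 1.340e-10 m) = 3.935e-25 kg·m/s

(b) The velocity uncertainty:
Δv = Δp/m = (3.935e-25 kg·m/s)/(9.109e-31 kg) = 4.320e+05 m/s = 431.969 km/s

(c) The de Broglie wavelength for this momentum:
λ = h/p = (6.626e-34 J·s)/(3.935e-25 kg·m/s) = 1.684e-09 m = 1.684 nm

Note: The de Broglie wavelength is comparable to the localization size, as expected from wave-particle duality.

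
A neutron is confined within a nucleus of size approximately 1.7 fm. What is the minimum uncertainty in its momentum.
3.102 × 10^-20 kg·m/s

Using the Heisenberg uncertainty principle:
ΔxΔp ≥ ℏ/2

With Δx ≈ L = 1.700e-15 m (the confinement size):
Δp_min = ℏ/(2Δx)
Δp_min = (1.055e-34 J·s) / (2 × 1.700e-15 m)
Δp_min = 3.102e-20 kg·m/s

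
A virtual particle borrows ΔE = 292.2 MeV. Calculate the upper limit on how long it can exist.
1.126 ys

Using the energy-time uncertainty principle:
ΔEΔt ≥ ℏ/2

For a virtual particle borrowing energy ΔE, the maximum lifetime is:
Δt_max = ℏ/(2ΔE)

Converting energy:
ΔE = 292.2 MeV = 4.682e-11 J

Δt_max = (1.055e-34 J·s) / (2 × 4.682e-11 J)
Δt_max = 1.126e-24 s = 1.126 ys

Virtual particles with higher borrowed energy exist for shorter times.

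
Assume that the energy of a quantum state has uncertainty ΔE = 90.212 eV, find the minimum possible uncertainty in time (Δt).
3.648 as

Using the energy-time uncertainty principle:
ΔEΔt ≥ ℏ/2

The minimum uncertainty in time is:
Δt_min = ℏ/(2ΔE)
Δt_min = (1.055e-34 J·s) / (2 × 1.445e-17 J)
Δt_min = 3.648e-18 s = 3.648 as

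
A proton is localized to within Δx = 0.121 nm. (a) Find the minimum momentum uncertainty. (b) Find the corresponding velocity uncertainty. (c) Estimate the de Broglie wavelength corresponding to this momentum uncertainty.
(a) Δp_min = 4.358 × 10^-25 kg·m/s
(b) Δv_min = 260.533 m/s
(c) λ_dB = 1.521 nm

Step-by-step:

(a) From the uncertainty principle:
Δp_min = ℏ/(2Δx) = (1.055e-34 J·s)/(2 × 1.210e-10 m) = 4.358e-25 kg·m/s

(b) The velocity uncertainty:
Δv = Δp/m = (4.358e-25 kg·m/s)/(1.673e-27 kg) = 2.605e+02 m/s = 260.533 m/s

(c) The de Broglie wavelength for this momentum:
λ = h/p = (6.626e-34 J·s)/(4.358e-25 kg·m/s) = 1.521e-09 m = 1.521 nm

Note: The de Broglie wavelength is comparable to the localization size, as expected from wave-particle duality.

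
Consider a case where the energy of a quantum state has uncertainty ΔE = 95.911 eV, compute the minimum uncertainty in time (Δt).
3.431 as

Using the energy-time uncertainty principle:
ΔEΔt ≥ ℏ/2

The minimum uncertainty in time is:
Δt_min = ℏ/(2ΔE)
Δt_min = (1.055e-34 J·s) / (2 × 1.537e-17 J)
Δt_min = 3.431e-18 s = 3.431 as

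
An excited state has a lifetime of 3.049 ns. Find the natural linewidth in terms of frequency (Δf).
26.100 MHz

Using the energy-time uncertainty principle and E = hf:
ΔEΔt ≥ ℏ/2
hΔf·Δt ≥ ℏ/2

The minimum frequency uncertainty is:
Δf = ℏ/(2hτ) = 1/(4πτ)
Δf = 1/(4π × 3.049e-09 s)
Δf = 2.610e+07 Hz = 26.100 MHz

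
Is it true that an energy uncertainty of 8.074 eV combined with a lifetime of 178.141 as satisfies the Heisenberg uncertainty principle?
Yes, it satisfies the uncertainty relation.

Calculate the product ΔEΔt:
ΔE = 8.074 eV = 1.294e-18 J
ΔEΔt = (1.294e-18 J) × (1.781e-16 s)
ΔEΔt = 2.304e-34 J·s

Compare to the minimum allowed value ℏ/2:
ℏ/2 = 5.273e-35 J·s

Since ΔEΔt = 2.304e-34 J·s ≥ 5.273e-35 J·s = ℏ/2,
this satisfies the uncertainty relation.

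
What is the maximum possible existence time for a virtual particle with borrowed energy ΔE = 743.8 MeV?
4.425 × 10^-25 s

Using the energy-time uncertainty principle:
ΔEΔt ≥ ℏ/2

For a virtual particle borrowing energy ΔE, the maximum lifetime is:
Δt_max = ℏ/(2ΔE)

Converting energy:
ΔE = 743.8 MeV = 1.192e-10 J

Δt_max = (1.055e-34 J·s) / (2 × 1.192e-10 J)
Δt_max = 4.425e-25 s = 4.425 × 10^-25 s

Virtual particles with higher borrowed energy exist for shorter times.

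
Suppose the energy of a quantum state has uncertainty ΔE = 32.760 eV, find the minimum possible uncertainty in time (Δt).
10.046 as

Using the energy-time uncertainty principle:
ΔEΔt ≥ ℏ/2

The minimum uncertainty in time is:
Δt_min = ℏ/(2ΔE)
Δt_min = (1.055e-34 J·s) / (2 × 5.249e-18 J)
Δt_min = 1.005e-17 s = 10.046 as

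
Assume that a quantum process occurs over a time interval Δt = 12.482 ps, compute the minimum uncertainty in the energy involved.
26.366 μeV

Using the energy-time uncertainty principle:
ΔEΔt ≥ ℏ/2

The minimum uncertainty in energy is:
ΔE_min = ℏ/(2Δt)
ΔE_min = (1.055e-34 J·s) / (2 × 1.248e-11 s)
ΔE_min = 4.224e-24 J = 26.366 μeV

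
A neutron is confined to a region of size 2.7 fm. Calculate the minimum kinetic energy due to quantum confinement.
710.605 keV

Using the uncertainty principle:

1. Position uncertainty: Δx ≈ 2.700e-15 m
2. Minimum momentum uncertainty: Δp = ℏ/(2Δx) = 1.953e-20 kg·m/s
3. Minimum kinetic energy:
   KE = (Δp)²/(2m) = (1.953e-20)²/(2 × 1.675e-27 kg)
   KE = 1.139e-13 J = 710.605 keV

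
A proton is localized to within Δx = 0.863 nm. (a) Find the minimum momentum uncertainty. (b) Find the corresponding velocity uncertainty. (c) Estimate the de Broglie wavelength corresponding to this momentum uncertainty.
(a) Δp_min = 6.110 × 10^-26 kg·m/s
(b) Δv_min = 36.529 m/s
(c) λ_dB = 10.845 nm

Step-by-step:

(a) From the uncertainty principle:
Δp_min = ℏ/(2Δx) = (1.055e-34 J·s)/(2 × 8.630e-10 m) = 6.110e-26 kg·m/s

(b) The velocity uncertainty:
Δv = Δp/m = (6.110e-26 kg·m/s)/(1.673e-27 kg) = 3.653e+01 m/s = 36.529 m/s

(c) The de Broglie wavelength for this momentum:
λ = h/p = (6.626e-34 J·s)/(6.110e-26 kg·m/s) = 1.084e-08 m = 10.845 nm

Note: The de Broglie wavelength is comparable to the localization size, as expected from wave-particle duality.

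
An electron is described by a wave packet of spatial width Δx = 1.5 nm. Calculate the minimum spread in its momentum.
3.515 × 10^-26 kg·m/s

For a wave packet, the spatial width Δx and momentum spread Δp are related by the uncertainty principle:
ΔxΔp ≥ ℏ/2

The minimum momentum spread is:
Δp_min = ℏ/(2Δx)
Δp_min = (1.055e-34 J·s) / (2 × 1.500e-09 m)
Δp_min = 3.515e-26 kg·m/s

A wave packet cannot have both a well-defined position and well-defined momentum.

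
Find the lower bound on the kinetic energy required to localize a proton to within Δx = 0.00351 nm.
421.056 meV

Localizing a particle requires giving it sufficient momentum uncertainty:

1. From uncertainty principle: Δp ≥ ℏ/(2Δx)
   Δp_min = (1.055e-34 J·s) / (2 × 3.510e-12 m)
   Δp_min = 1.502e-23 kg·m/s

2. This momentum uncertainty corresponds to kinetic energy:
   KE ≈ (Δp)²/(2m) = (1.502e-23)²/(2 × 1.673e-27 kg)
   KE = 6.746e-20 J = 421.056 meV

Tighter localization requires more energy.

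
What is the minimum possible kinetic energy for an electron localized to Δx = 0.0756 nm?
1.667 eV

Localizing a particle requires giving it sufficient momentum uncertainty:

1. From uncertainty principle: Δp ≥ ℏ/(2Δx)
   Δp_min = (1.055e-34 J·s) / (2 × 7.560e-11 m)
   Δp_min = 6.975e-25 kg·m/s

2. This momentum uncertainty corresponds to kinetic energy:
   KE ≈ (Δp)²/(2m) = (6.975e-25)²/(2 × 9.109e-31 kg)
   KE = 2.670e-19 J = 1.667 eV

Tighter localization requires more energy.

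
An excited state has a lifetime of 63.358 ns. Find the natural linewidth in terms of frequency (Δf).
1.256 MHz

Using the energy-time uncertainty principle and E = hf:
ΔEΔt ≥ ℏ/2
hΔf·Δt ≥ ℏ/2

The minimum frequency uncertainty is:
Δf = ℏ/(2hτ) = 1/(4πτ)
Δf = 1/(4π × 6.336e-08 s)
Δf = 1.256e+06 Hz = 1.256 MHz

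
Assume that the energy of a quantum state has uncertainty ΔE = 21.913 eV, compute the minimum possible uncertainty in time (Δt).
15.019 as

Using the energy-time uncertainty principle:
ΔEΔt ≥ ℏ/2

The minimum uncertainty in time is:
Δt_min = ℏ/(2ΔE)
Δt_min = (1.055e-34 J·s) / (2 × 3.511e-18 J)
Δt_min = 1.502e-17 s = 15.019 as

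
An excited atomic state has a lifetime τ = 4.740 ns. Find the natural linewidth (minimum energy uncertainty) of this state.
69.432 neV

Using the energy-time uncertainty principle:
ΔEΔt ≥ ℏ/2

The lifetime τ represents the time uncertainty Δt.
The natural linewidth (minimum energy uncertainty) is:

ΔE = ℏ/(2τ)
ΔE = (1.055e-34 J·s) / (2 × 4.740e-09 s)
ΔE = 1.112e-26 J = 69.432 neV

This natural linewidth limits the precision of spectroscopic measurements.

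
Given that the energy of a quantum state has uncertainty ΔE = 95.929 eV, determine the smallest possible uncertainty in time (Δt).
3.431 as

Using the energy-time uncertainty principle:
ΔEΔt ≥ ℏ/2

The minimum uncertainty in time is:
Δt_min = ℏ/(2ΔE)
Δt_min = (1.055e-34 J·s) / (2 × 1.537e-17 J)
Δt_min = 3.431e-18 s = 3.431 as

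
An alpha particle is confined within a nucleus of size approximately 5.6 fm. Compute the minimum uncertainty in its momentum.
9.416 × 10^-21 kg·m/s

Using the Heisenberg uncertainty principle:
ΔxΔp ≥ ℏ/2

With Δx ≈ L = 5.600e-15 m (the confinement size):
Δp_min = ℏ/(2Δx)
Δp_min = (1.055e-34 J·s) / (2 × 5.600e-15 m)
Δp_min = 9.416e-21 kg·m/s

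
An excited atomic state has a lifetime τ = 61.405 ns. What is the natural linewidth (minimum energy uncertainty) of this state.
5.360 neV

Using the energy-time uncertainty principle:
ΔEΔt ≥ ℏ/2

The lifetime τ represents the time uncertainty Δt.
The natural linewidth (minimum energy uncertainty) is:

ΔE = ℏ/(2τ)
ΔE = (1.055e-34 J·s) / (2 × 6.140e-08 s)
ΔE = 8.587e-28 J = 5.360 neV

This natural linewidth limits the precision of spectroscopic measurements.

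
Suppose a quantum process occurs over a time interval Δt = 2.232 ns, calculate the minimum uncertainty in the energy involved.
147.449 neV

Using the energy-time uncertainty principle:
ΔEΔt ≥ ℏ/2

The minimum uncertainty in energy is:
ΔE_min = ℏ/(2Δt)
ΔE_min = (1.055e-34 J·s) / (2 × 2.232e-09 s)
ΔE_min = 2.362e-26 J = 147.449 neV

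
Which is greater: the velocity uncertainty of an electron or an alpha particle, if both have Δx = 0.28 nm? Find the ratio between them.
The electron has the larger minimum velocity uncertainty, by a ratio of 7294.3.

For both particles, Δp_min = ℏ/(2Δx) = 1.883e-25 kg·m/s (same for both).

The velocity uncertainty is Δv = Δp/m:
- electron: Δv = 1.883e-25 / 9.109e-31 = 2.067e+05 m/s = 206.728 km/s
- alpha particle: Δv = 1.883e-25 / 6.645e-27 = 2.834e+01 m/s = 28.341 m/s

Ratio: 2.067e+05 / 2.834e+01 = 7294.3

The lighter particle has larger velocity uncertainty because Δv ∝ 1/m.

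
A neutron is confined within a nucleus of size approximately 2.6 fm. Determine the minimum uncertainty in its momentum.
2.028 × 10^-20 kg·m/s

Using the Heisenberg uncertainty principle:
ΔxΔp ≥ ℏ/2

With Δx ≈ L = 2.600e-15 m (the confinement size):
Δp_min = ℏ/(2Δx)
Δp_min = (1.055e-34 J·s) / (2 × 2.600e-15 m)
Δp_min = 2.028e-20 kg·m/s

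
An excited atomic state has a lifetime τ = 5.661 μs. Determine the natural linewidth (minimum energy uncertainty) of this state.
58.136 peV

Using the energy-time uncertainty principle:
ΔEΔt ≥ ℏ/2

The lifetime τ represents the time uncertainty Δt.
The natural linewidth (minimum energy uncertainty) is:

ΔE = ℏ/(2τ)
ΔE = (1.055e-34 J·s) / (2 × 5.661e-06 s)
ΔE = 9.314e-30 J = 58.136 peV

This natural linewidth limits the precision of spectroscopic measurements.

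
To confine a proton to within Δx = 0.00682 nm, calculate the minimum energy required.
111.528 meV

Localizing a particle requires giving it sufficient momentum uncertainty:

1. From uncertainty principle: Δp ≥ ℏ/(2Δx)
   Δp_min = (1.055e-34 J·s) / (2 × 6.820e-12 m)
   Δp_min = 7.731e-24 kg·m/s

2. This momentum uncertainty corresponds to kinetic energy:
   KE ≈ (Δp)²/(2m) = (7.731e-24)²/(2 × 1.673e-27 kg)
   KE = 1.787e-20 J = 111.528 meV

Tighter localization requires more energy.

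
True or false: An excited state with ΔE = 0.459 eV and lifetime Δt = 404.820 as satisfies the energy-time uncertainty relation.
No, it violates the uncertainty relation.

Calculate the product ΔEΔt:
ΔE = 0.459 eV = 7.354e-20 J
ΔEΔt = (7.354e-20 J) × (4.048e-16 s)
ΔEΔt = 2.977e-35 J·s

Compare to the minimum allowed value ℏ/2:
ℏ/2 = 5.273e-35 J·s

Since ΔEΔt = 2.977e-35 J·s < 5.273e-35 J·s = ℏ/2,
this violates the uncertainty relation.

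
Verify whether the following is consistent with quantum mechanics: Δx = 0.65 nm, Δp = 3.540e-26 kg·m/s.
No, it violates the uncertainty principle (impossible measurement).

Calculate the product ΔxΔp:
ΔxΔp = (6.500e-10 m) × (3.540e-26 kg·m/s)
ΔxΔp = 2.301e-35 J·s

Compare to the minimum allowed value ℏ/2:
ℏ/2 = 5.273e-35 J·s

Since ΔxΔp = 2.301e-35 J·s < 5.273e-35 J·s = ℏ/2,
the measurement violates the uncertainty principle.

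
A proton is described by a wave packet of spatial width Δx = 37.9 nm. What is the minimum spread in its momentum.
1.391 × 10^-27 kg·m/s

For a wave packet, the spatial width Δx and momentum spread Δp are related by the uncertainty principle:
ΔxΔp ≥ ℏ/2

The minimum momentum spread is:
Δp_min = ℏ/(2Δx)
Δp_min = (1.055e-34 J·s) / (2 × 3.790e-08 m)
Δp_min = 1.391e-27 kg·m/s

A wave packet cannot have both a well-defined position and well-defined momentum.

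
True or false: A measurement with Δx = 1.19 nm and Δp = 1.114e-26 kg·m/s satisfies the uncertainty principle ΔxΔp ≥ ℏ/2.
No, it violates the uncertainty principle (impossible measurement).

Calculate the product ΔxΔp:
ΔxΔp = (1.190e-09 m) × (1.114e-26 kg·m/s)
ΔxΔp = 1.326e-35 J·s

Compare to the minimum allowed value ℏ/2:
ℏ/2 = 5.273e-35 J·s

Since ΔxΔp = 1.326e-35 J·s < 5.273e-35 J·s = ℏ/2,
the measurement violates the uncertainty principle.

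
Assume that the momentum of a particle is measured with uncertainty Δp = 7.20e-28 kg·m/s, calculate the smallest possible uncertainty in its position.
73.234 nm

Using the Heisenberg uncertainty principle:
ΔxΔp ≥ ℏ/2

The minimum uncertainty in position is:
Δx_min = ℏ/(2Δp)
Δx_min = (1.055e-34 J·s) / (2 × 7.200e-28 kg·m/s)
Δx_min = 7.323e-08 m = 73.234 nm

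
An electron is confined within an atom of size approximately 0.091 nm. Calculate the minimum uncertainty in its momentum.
5.794 × 10^-25 kg·m/s

Using the Heisenberg uncertainty principle:
ΔxΔp ≥ ℏ/2

With Δx ≈ L = 9.100e-11 m (the confinement size):
Δp_min = ℏ/(2Δx)
Δp_min = (1.055e-34 J·s) / (2 × 9.100e-11 m)
Δp_min = 5.794e-25 kg·m/s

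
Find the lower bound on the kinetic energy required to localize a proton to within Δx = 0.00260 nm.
767.375 meV

Localizing a particle requires giving it sufficient momentum uncertainty:

1. From uncertainty principle: Δp ≥ ℏ/(2Δx)
   Δp_min = (1.055e-34 J·s) / (2 × 2.600e-12 m)
   Δp_min = 2.028e-23 kg·m/s

2. This momentum uncertainty corresponds to kinetic energy:
   KE ≈ (Δp)²/(2m) = (2.028e-23)²/(2 × 1.673e-27 kg)
   KE = 1.229e-19 J = 767.375 meV

Tighter localization requires more energy.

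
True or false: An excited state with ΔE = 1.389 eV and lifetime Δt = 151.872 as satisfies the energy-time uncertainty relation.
No, it violates the uncertainty relation.

Calculate the product ΔEΔt:
ΔE = 1.389 eV = 2.225e-19 J
ΔEΔt = (2.225e-19 J) × (1.519e-16 s)
ΔEΔt = 3.380e-35 J·s

Compare to the minimum allowed value ℏ/2:
ℏ/2 = 5.273e-35 J·s

Since ΔEΔt = 3.380e-35 J·s < 5.273e-35 J·s = ℏ/2,
this violates the uncertainty relation.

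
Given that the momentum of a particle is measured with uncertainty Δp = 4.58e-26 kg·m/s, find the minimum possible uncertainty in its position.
1.151 nm

Using the Heisenberg uncertainty principle:
ΔxΔp ≥ ℏ/2

The minimum uncertainty in position is:
Δx_min = ℏ/(2Δp)
Δx_min = (1.055e-34 J·s) / (2 × 4.580e-26 kg·m/s)
Δx_min = 1.151e-09 m = 1.151 nm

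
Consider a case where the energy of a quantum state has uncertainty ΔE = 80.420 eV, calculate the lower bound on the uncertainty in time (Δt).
4.092 as

Using the energy-time uncertainty principle:
ΔEΔt ≥ ℏ/2

The minimum uncertainty in time is:
Δt_min = ℏ/(2ΔE)
Δt_min = (1.055e-34 J·s) / (2 × 1.288e-17 J)
Δt_min = 4.092e-18 s = 4.092 as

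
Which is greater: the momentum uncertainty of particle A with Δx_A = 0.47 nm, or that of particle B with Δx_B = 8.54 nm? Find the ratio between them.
Particle A has the larger minimum momentum uncertainty, by a factor of 18.17.

For each particle, the minimum momentum uncertainty is Δp_min = ℏ/(2Δx):

Particle A: Δp_A = ℏ/(2×4.700e-10 m) = 1.122e-25 kg·m/s
Particle B: Δp_B = ℏ/(2×8.540e-09 m) = 6.174e-27 kg·m/s

Ratio: Δp_A/Δp_B = 18.17

Since Δp_min ∝ 1/Δx, the particle with smaller position uncertainty (A) has larger momentum uncertainty.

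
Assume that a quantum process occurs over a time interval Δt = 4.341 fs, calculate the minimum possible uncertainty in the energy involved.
75.813 meV

Using the energy-time uncertainty principle:
ΔEΔt ≥ ℏ/2

The minimum uncertainty in energy is:
ΔE_min = ℏ/(2Δt)
ΔE_min = (1.055e-34 J·s) / (2 × 4.341e-15 s)
ΔE_min = 1.215e-20 J = 75.813 meV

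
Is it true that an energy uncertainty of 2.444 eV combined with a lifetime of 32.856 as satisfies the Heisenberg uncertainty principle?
No, it violates the uncertainty relation.

Calculate the product ΔEΔt:
ΔE = 2.444 eV = 3.916e-19 J
ΔEΔt = (3.916e-19 J) × (3.286e-17 s)
ΔEΔt = 1.287e-35 J·s

Compare to the minimum allowed value ℏ/2:
ℏ/2 = 5.273e-35 J·s

Since ΔEΔt = 1.287e-35 J·s < 5.273e-35 J·s = ℏ/2,
this violates the uncertainty relation.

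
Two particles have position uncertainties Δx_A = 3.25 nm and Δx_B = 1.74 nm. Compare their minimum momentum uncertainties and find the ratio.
Particle B has the larger minimum momentum uncertainty, by a factor of 1.87.

For each particle, the minimum momentum uncertainty is Δp_min = ℏ/(2Δx):

Particle A: Δp_A = ℏ/(2×3.250e-09 m) = 1.622e-26 kg·m/s
Particle B: Δp_B = ℏ/(2×1.740e-09 m) = 3.030e-26 kg·m/s

Ratio: Δp_B/Δp_A = 1.87

Since Δp_min ∝ 1/Δx, the particle with smaller position uncertainty (B) has larger momentum uncertainty.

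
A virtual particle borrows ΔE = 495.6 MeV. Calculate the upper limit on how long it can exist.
6.641 × 10^-25 s

Using the energy-time uncertainty principle:
ΔEΔt ≥ ℏ/2

For a virtual particle borrowing energy ΔE, the maximum lifetime is:
Δt_max = ℏ/(2ΔE)

Converting energy:
ΔE = 495.6 MeV = 7.940e-11 J

Δt_max = (1.055e-34 J·s) / (2 × 7.940e-11 J)
Δt_max = 6.641e-25 s = 6.641 × 10^-25 s

Virtual particles with higher borrowed energy exist for shorter times.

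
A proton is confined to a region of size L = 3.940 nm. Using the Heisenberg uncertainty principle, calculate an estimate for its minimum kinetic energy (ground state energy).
334.166 neV

Using the uncertainty principle to estimate ground state energy:

1. The position uncertainty is approximately the confinement size:
   Δx ≈ L = 3.940e-09 m

2. From ΔxΔp ≥ ℏ/2, the minimum momentum uncertainty is:
   Δp ≈ ℏ/(2L) = 1.338e-26 kg·m/s

3. The kinetic energy is approximately:
   KE ≈ (Δp)²/(2m) = (1.338e-26)²/(2 × 1.673e-27 kg)
   KE ≈ 5.354e-26 J = 334.166 neV

This is an order-of-magnitude estimate of the ground state energy.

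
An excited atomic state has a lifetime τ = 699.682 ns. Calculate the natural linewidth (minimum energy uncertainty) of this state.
470.365 peV

Using the energy-time uncertainty principle:
ΔEΔt ≥ ℏ/2

The lifetime τ represents the time uncertainty Δt.
The natural linewidth (minimum energy uncertainty) is:

ΔE = ℏ/(2τ)
ΔE = (1.055e-34 J·s) / (2 × 6.997e-07 s)
ΔE = 7.536e-29 J = 470.365 peV

This natural linewidth limits the precision of spectroscopic measurements.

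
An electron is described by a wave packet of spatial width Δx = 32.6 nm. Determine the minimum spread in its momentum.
1.617 × 10^-27 kg·m/s

For a wave packet, the spatial width Δx and momentum spread Δp are related by the uncertainty principle:
ΔxΔp ≥ ℏ/2

The minimum momentum spread is:
Δp_min = ℏ/(2Δx)
Δp_min = (1.055e-34 J·s) / (2 × 3.260e-08 m)
Δp_min = 1.617e-27 kg·m/s

A wave packet cannot have both a well-defined position and well-defined momentum.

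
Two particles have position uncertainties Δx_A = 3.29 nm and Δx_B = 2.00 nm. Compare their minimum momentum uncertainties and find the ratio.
Particle B has the larger minimum momentum uncertainty, by a factor of 1.65.

For each particle, the minimum momentum uncertainty is Δp_min = ℏ/(2Δx):

Particle A: Δp_A = ℏ/(2×3.290e-09 m) = 1.603e-26 kg·m/s
Particle B: Δp_B = ℏ/(2×2.000e-09 m) = 2.636e-26 kg·m/s

Ratio: Δp_B/Δp_A = 1.65

Since Δp_min ∝ 1/Δx, the particle with smaller position uncertainty (B) has larger momentum uncertainty.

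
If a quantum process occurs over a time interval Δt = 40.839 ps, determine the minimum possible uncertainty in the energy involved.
8.059 μeV

Using the energy-time uncertainty principle:
ΔEΔt ≥ ℏ/2

The minimum uncertainty in energy is:
ΔE_min = ℏ/(2Δt)
ΔE_min = (1.055e-34 J·s) / (2 × 4.084e-11 s)
ΔE_min = 1.291e-24 J = 8.059 μeV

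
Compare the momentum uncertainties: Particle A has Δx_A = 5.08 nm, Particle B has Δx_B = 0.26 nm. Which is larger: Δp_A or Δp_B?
Particle B has the larger minimum momentum uncertainty, by a factor of 19.54.

For each particle, the minimum momentum uncertainty is Δp_min = ℏ/(2Δx):

Particle A: Δp_A = ℏ/(2×5.080e-09 m) = 1.038e-26 kg·m/s
Particle B: Δp_B = ℏ/(2×2.600e-10 m) = 2.028e-25 kg·m/s

Ratio: Δp_B/Δp_A = 19.54

Since Δp_min ∝ 1/Δx, the particle with smaller position uncertainty (B) has larger momentum uncertainty.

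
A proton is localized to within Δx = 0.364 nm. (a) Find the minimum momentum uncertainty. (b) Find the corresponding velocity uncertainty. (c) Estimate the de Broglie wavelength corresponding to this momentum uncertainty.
(a) Δp_min = 1.449 × 10^-25 kg·m/s
(b) Δv_min = 86.606 m/s
(c) λ_dB = 4.574 nm

Step-by-step:

(a) From the uncertainty principle:
Δp_min = ℏ/(2Δx) = (1.055e-34 J·s)/(2 × 3.640e-10 m) = 1.449e-25 kg·m/s

(b) The velocity uncertainty:
Δv = Δp/m = (1.449e-25 kg·m/s)/(1.673e-27 kg) = 8.661e+01 m/s = 86.606 m/s

(c) The de Broglie wavelength for this momentum:
λ = h/p = (6.626e-34 J·s)/(1.449e-25 kg·m/s) = 4.574e-09 m = 4.574 nm

Note: The de Broglie wavelength is comparable to the localization size, as expected from wave-particle duality.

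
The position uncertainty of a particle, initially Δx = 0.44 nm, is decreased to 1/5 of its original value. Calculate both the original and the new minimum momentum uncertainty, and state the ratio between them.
Original Δp_min = 1.198 × 10^-25 kg·m/s; new Δp'_min = 5.992 × 10^-25 kg·m/s; ratio Δp'_min/Δp_min = 5.

From the uncertainty principle ΔxΔp ≥ ℏ/2, the minimum momentum uncertainty is Δp_min = ℏ/(2Δx).

Original (Δx = 0.44 nm = 4.400e-10 m):
Δp_min = (1.055e-34 J·s)/(2 × 4.400e-10 m) = 1.198e-25 kg·m/s

When Δx → (1/5)Δx:
Δp'_min = ℏ/(2 × (1/5)Δx) = 5 × ℏ/(2Δx) = 5 × Δp_min
Δp'_min = 5 × 1.198e-25 kg·m/s = 5.992e-25 kg·m/s

Since Δp_min ∝ 1/Δx, when Δx is decreased to 1/5 of its original value, Δp_min increases to 5 times its original value.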